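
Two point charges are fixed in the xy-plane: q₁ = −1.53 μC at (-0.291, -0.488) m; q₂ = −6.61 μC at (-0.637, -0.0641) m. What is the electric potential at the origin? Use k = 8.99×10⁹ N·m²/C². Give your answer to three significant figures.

-1.17×10⁵ V

Electric potential is a scalar, so the contributions from each charge add algebraically: V = Σ kqᵢ/rᵢ.
Distances from the field point to each charge: r₁ = 0.568 m, r₂ = 0.640 m.
V = k[(-1.53×10⁻⁶)/(0.568) + (-6.61×10⁻⁶)/(0.640)] = -1.17×10⁵ V.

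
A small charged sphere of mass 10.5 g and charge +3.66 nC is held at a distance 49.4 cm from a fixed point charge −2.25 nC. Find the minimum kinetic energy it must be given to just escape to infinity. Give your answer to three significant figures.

To just escape, total mechanical energy must reach zero at infinity: ½mv²_min + U = 0, so ½mv²_min = −U = |kQq|/r.
|U| = |kQq|/r = (8.99×10⁹ N·m²/C²)(2.25×10⁻⁹)(3.66×10⁻⁹)/(0.494) = 1.50×10⁻⁷ J.

1.50×10⁻⁷ J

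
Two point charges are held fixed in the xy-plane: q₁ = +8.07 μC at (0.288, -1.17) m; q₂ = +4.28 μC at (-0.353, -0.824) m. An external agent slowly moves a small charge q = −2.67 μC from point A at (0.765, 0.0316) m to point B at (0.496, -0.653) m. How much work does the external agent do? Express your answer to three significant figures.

-0.243 J

For quasistatic motion the external work equals the change in potential energy: W_ext = qΔV = q(V_B − V_A).
At A: distances to the source charges are 1.29 m, 1.41 m; V_A = Σ kqᵢ/rᵢ = 8.34×10⁴ V.
At B: distances to the source charges are 0.557 m, 0.866 m; V_B = Σ kqᵢ/rᵢ = 1.75×10⁵ V.
ΔV = V_B − V_A = 9.12×10⁴ V.
W_ext = qΔV = (-2.67×10⁻⁶ C)(9.12×10⁴ V) = -0.243 J.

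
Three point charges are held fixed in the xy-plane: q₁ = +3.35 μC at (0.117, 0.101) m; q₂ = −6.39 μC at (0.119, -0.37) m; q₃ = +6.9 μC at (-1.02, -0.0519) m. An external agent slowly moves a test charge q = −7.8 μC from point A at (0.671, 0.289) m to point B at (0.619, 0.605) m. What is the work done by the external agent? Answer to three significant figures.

-0.0345 J

For quasistatic motion the external work equals the change in potential energy: W_ext = qΔV = q(V_B − V_A).
At A: distances to the source charges are 0.585 m, 0.860 m, 1.73 m; V_A = Σ kqᵢ/rᵢ = 2.06×10⁴ V.
At B: distances to the source charges are 0.711 m, 1.10 m, 1.77 m; V_B = Σ kqᵢ/rᵢ = 2.50×10⁴ V.
ΔV = V_B − V_A = 4430 V.
W_ext = qΔV = (-7.80×10⁻⁶ C)(4430 V) = -0.0345 J.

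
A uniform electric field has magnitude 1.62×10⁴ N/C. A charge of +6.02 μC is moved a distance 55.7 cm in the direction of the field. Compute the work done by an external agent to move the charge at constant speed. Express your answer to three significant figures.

-0.0543 J

The potential change for a displacement 55.7 cm in the direction of the field is ΔV = −Ed = -9020 V.
W_ext = qΔV = -0.0543 J.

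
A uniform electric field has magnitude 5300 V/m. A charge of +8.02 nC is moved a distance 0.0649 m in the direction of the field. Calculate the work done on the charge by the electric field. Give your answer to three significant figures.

2.76×10⁻⁶ J

The potential change for a displacement 0.0649 m in the direction of the field is ΔV = −Ed = -344 V.
W_field = −qΔV = 2.76×10⁻⁶ J.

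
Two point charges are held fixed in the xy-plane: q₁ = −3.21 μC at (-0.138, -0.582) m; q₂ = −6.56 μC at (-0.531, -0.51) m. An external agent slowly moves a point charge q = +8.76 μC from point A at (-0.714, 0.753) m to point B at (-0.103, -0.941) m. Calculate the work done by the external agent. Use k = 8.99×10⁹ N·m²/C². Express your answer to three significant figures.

For quasistatic motion the external work equals the change in potential energy: W_ext = qΔV = q(V_B − V_A).
At A: distances to the source charges are 1.45 m, 1.28 m; V_A = Σ kqᵢ/rᵢ = -6.61×10⁴ V.
At B: distances to the source charges are 0.361 m, 0.607 m; V_B = Σ kqᵢ/rᵢ = -1.77×10⁵ V.
ΔV = V_B − V_A = -1.11×10⁵ V.
W_ext = qΔV = (8.76×10⁻⁶ C)(-1.11×10⁵ V) = -0.973 J.

-0.973 J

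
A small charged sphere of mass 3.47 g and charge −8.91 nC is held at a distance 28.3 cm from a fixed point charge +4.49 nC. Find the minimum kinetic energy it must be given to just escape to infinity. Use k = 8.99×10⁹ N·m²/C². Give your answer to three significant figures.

To just escape, total mechanical energy must reach zero at infinity: ½mv²_min + U = 0, so ½mv²_min = −U = |kQq|/r.
|U| = |kQq|/r = (8.99×10⁹ N·m²/C²)(4.49×10⁻⁹)(8.91×10⁻⁹)/(0.283) = 1.27×10⁻⁶ J.

1.27×10⁻⁶ J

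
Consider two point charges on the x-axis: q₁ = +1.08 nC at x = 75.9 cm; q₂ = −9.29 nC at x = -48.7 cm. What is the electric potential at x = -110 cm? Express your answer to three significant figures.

Electric potential is a scalar, so the contributions from each charge add algebraically: V = Σ kqᵢ/rᵢ.
Distances from the field point to each charge: r₁ = 1.86 m, r₂ = 0.613 m.
V = k[(1.08×10⁻⁹)/(1.86) + (-9.29×10⁻⁹)/(0.613)] = -131 V.

-131 V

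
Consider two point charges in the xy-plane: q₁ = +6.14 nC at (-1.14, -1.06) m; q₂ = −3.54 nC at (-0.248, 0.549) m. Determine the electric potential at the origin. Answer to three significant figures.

-17.4 V

Electric potential is a scalar, so the contributions from each charge add algebraically: V = Σ kqᵢ/rᵢ.
Distances from the field point to each charge: r₁ = 1.56 m, r₂ = 0.602 m.
V = k[(6.14×10⁻⁹)/(1.56) + (-3.54×10⁻⁹)/(0.602)] = -17.4 V.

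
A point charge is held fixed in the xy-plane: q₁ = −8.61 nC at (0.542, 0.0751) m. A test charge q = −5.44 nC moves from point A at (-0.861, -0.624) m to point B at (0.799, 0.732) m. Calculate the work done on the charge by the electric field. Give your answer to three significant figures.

-3.28×10⁻⁷ J

The work done by the electric force is W_field = −ΔU = −q(V_B − V_A) = q(V_A − V_B).
At A: distance to the source charge is 1.57 m; V_A = kq₁/r = -49.4 V.
At B: distance to the source charge is 0.705 m; V_B = kq₁/r = -110 V.
ΔV = V_B − V_A = -60.4 V.
W_field = −qΔV = −(-5.44×10⁻⁹ C)(-60.4 V) = -3.28×10⁻⁷ J.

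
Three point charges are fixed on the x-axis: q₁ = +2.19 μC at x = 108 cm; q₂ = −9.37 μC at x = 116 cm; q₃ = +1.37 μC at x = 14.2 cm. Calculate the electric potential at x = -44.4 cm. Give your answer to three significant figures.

-1.86×10⁴ V

Electric potential is a scalar, so the contributions from each charge add algebraically: V = Σ kqᵢ/rᵢ.
Distances from the field point to each charge: r₁ = 1.52 m, r₂ = 1.60 m, r₃ = 0.586 m.
V = k[(2.19×10⁻⁶)/(1.52) + (-9.37×10⁻⁶)/(1.60) + (1.37×10⁻⁶)/(0.586)] = -1.86×10⁴ V.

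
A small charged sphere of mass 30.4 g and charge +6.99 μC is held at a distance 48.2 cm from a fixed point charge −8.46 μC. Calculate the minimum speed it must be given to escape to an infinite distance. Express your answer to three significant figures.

8.52 m/s

To just escape, total mechanical energy must reach zero at infinity: ½mv²_min + U = 0, so ½mv²_min = −U = |kQq|/r.
|U| = |kQq|/r = (8.99×10⁹ N·m²/C²)(8.46×10⁻⁶)(6.99×10⁻⁶)/(0.482) = 1.10 J.
v_min = √(2|U|/m) = √(2·1.10/0.0304) = 8.52 m/s.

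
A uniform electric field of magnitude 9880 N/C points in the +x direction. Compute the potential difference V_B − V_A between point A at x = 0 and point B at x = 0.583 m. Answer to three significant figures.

-5760 V

In a uniform field, potential decreases in the direction of E: V_B − V_A = −E·Δx.
V_B − V_A = −(9880 V/m)(0.583 m) = -5760 V.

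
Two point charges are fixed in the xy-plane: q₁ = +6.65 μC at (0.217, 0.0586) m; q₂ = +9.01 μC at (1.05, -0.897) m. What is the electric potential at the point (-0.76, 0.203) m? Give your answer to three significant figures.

9.88×10⁴ V

The total potential is the scalar sum of each charge's contribution, V = Σ kqᵢ/rᵢ.
Distances from the field point to each charge: r₁ = 0.988 m, r₂ = 2.12 m.
V = k[(6.65×10⁻⁶)/(0.988) + (9.01×10⁻⁶)/(2.12)] = 9.88×10⁴ V.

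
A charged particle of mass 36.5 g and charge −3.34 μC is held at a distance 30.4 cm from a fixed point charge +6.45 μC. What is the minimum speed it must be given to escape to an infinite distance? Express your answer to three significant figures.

To just escape, total mechanical energy must reach zero at infinity: ½mv²_min + U = 0, so ½mv²_min = −U = |kQq|/r.
|U| = |kQq|/r = (8.99×10⁹ N·m²/C²)(6.45×10⁻⁶)(3.34×10⁻⁶)/(0.304) = 0.637 J.
v_min = √(2|U|/m) = √(2·0.637/0.0365) = 5.91 m/s.

5.91 m/s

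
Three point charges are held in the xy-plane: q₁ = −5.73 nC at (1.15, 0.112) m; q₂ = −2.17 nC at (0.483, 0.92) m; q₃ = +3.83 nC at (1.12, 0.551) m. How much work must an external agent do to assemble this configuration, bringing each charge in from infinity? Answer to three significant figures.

-4.43×10⁻⁷ J

The work to assemble the configuration equals its total potential energy, U = Σ kqᵢqⱼ/rᵢⱼ over all pairs.
Pair separations: r₁₂ = 1.05 m, r₁₃ = 0.440 m, r₂₃ = 0.736 m.
U = (1.07×10⁻⁷) + (-4.48×10⁻⁷) + (-1.01×10⁻⁷) = -4.43×10⁻⁷ J.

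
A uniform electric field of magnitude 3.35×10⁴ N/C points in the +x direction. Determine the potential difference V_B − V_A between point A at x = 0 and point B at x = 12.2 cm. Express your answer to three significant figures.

In a uniform field, potential decreases in the direction of E: V_B − V_A = −E·Δx.
V_B − V_A = −(3.35×10⁴ V/m)(0.122 m) = -4090 V.

-4090 V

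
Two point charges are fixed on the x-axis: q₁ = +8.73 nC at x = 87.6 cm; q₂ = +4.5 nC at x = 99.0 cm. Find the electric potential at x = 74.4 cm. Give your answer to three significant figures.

The total potential is the scalar sum of each charge's contribution, V = Σ kqᵢ/rᵢ.
Distances from the field point to each charge: r₁ = 0.132 m, r₂ = 0.246 m.
V = k[(8.73×10⁻⁹)/(0.132) + (4.50×10⁻⁹)/(0.246)] = 759 V.

759 V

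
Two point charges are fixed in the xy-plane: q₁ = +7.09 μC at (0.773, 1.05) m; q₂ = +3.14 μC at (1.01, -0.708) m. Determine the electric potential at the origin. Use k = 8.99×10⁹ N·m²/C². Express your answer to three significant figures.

Electric potential is a scalar, so the contributions from each charge add algebraically: V = Σ kqᵢ/rᵢ.
Distances from the field point to each charge: r₁ = 1.30 m, r₂ = 1.23 m.
V = k[(7.09×10⁻⁶)/(1.30) + (3.14×10⁻⁶)/(1.23)] = 7.18×10⁴ V.

7.18×10⁴ V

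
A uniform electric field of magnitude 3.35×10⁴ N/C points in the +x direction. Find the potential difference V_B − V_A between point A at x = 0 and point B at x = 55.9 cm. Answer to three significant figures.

-1.87×10⁴ V

In a uniform field, potential decreases in the direction of E: V_B − V_A = −E·Δx.
V_B − V_A = −(3.35×10⁴ V/m)(0.559 m) = -1.87×10⁴ V.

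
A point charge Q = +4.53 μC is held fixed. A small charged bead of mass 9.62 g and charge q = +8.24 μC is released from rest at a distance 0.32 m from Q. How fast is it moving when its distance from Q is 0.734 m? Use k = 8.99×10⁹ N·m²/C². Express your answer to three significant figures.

Only the electrostatic force acts, so mechanical energy is conserved: ½mv² = U₁ − U₂ = kQq(1/r₁ − 1/r₂).
U₁ − U₂ = (8.99×10⁹ N·m²/C²)(4.53×10⁻⁶ C)(8.24×10⁻⁶ C)(1/0.320 − 1/0.734) = 0.591 J.
v = √(2·0.591/9.62×10⁻³) = 11.1 m/s.

11.1 m/s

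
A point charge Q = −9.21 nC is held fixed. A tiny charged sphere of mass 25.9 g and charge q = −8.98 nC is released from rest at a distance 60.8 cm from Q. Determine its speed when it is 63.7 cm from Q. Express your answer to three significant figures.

2.07×10⁻³ m/s

Only the electrostatic force acts, so mechanical energy is conserved: ½mv² = U₁ − U₂ = kQq(1/r₁ − 1/r₂).
U₁ − U₂ = (8.99×10⁹ N·m²/C²)(-9.21×10⁻⁹ C)(-8.98×10⁻⁹ C)(1/0.608 − 1/0.637) = 5.57×10⁻⁸ J.
v = √(2·5.57×10⁻⁸/0.0259) = 2.07×10⁻³ m/s.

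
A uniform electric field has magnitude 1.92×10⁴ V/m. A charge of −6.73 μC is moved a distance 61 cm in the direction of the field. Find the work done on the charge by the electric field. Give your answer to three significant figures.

-0.0788 J

The potential change for a displacement 61 cm in the direction of the field is ΔV = −Ed = -1.17×10⁴ V.
W_field = −qΔV = -0.0788 J.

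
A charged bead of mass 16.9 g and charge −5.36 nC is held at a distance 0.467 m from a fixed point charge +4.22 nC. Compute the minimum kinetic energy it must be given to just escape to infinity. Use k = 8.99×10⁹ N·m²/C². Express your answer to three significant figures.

4.35×10⁻⁷ J

To just escape, total mechanical energy must reach zero at infinity: ½mv²_min + U = 0, so ½mv²_min = −U = |kQq|/r.
|U| = |kQq|/r = (8.99×10⁹ N·m²/C²)(4.22×10⁻⁹)(5.36×10⁻⁹)/(0.467) = 4.35×10⁻⁷ J.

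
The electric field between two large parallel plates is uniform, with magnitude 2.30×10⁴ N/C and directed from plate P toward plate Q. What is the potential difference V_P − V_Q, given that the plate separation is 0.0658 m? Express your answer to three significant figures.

1510 V

In a uniform field, potential decreases in the direction of E: ΔV = −E·d for a displacement d parallel to E.
Going from Q to P is a displacement of 0.0658 m opposite to the field, so V_P − V_Q = +Ed = 1510 V.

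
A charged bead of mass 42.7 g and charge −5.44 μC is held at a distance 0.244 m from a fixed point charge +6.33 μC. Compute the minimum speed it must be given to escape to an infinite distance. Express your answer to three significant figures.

To just escape, total mechanical energy must reach zero at infinity: ½mv²_min + U = 0, so ½mv²_min = −U = |kQq|/r.
|U| = |kQq|/r = (8.99×10⁹ N·m²/C²)(6.33×10⁻⁶)(5.44×10⁻⁶)/(0.244) = 1.27 J.
v_min = √(2|U|/m) = √(2·1.27/0.0427) = 7.71 m/s.

7.71 m/s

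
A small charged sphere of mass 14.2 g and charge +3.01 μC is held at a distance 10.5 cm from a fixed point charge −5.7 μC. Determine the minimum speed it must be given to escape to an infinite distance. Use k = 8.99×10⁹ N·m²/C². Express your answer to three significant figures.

14.4 m/s

To just escape, total mechanical energy must reach zero at infinity: ½mv²_min + U = 0, so ½mv²_min = −U = |kQq|/r.
|U| = |kQq|/r = (8.99×10⁹ N·m²/C²)(5.70×10⁻⁶)(3.01×10⁻⁶)/(0.105) = 1.47 J.
v_min = √(2|U|/m) = √(2·1.47/0.0142) = 14.4 m/s.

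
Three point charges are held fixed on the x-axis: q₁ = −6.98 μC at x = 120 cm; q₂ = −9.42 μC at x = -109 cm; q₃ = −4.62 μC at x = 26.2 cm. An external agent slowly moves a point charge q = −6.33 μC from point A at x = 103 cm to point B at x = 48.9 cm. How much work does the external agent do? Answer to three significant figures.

-0.875 J

For quasistatic motion the external work equals the change in potential energy: W_ext = qΔV = q(V_B − V_A).
At A: distances to the source charges are 0.170 m, 2.12 m, 0.768 m; V_A = Σ kqᵢ/rᵢ = -4.63×10⁵ V.
At B: distances to the source charges are 0.711 m, 1.58 m, 0.227 m; V_B = Σ kqᵢ/rᵢ = -3.25×10⁵ V.
ΔV = V_B − V_A = 1.38×10⁵ V.
W_ext = qΔV = (-6.33×10⁻⁶ C)(1.38×10⁵ V) = -0.875 J.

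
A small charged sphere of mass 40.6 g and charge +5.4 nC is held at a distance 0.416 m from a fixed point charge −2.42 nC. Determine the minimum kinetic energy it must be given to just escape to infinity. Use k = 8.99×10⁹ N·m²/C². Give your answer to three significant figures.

2.82×10⁻⁷ J

To just escape, total mechanical energy must reach zero at infinity: ½mv²_min + U = 0, so ½mv²_min = −U = |kQq|/r.
|U| = |kQq|/r = (8.99×10⁹ N·m²/C²)(2.42×10⁻⁹)(5.40×10⁻⁹)/(0.416) = 2.82×10⁻⁷ J.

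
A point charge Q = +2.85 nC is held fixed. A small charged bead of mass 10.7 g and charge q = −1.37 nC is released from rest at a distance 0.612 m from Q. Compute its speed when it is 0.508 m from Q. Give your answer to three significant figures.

Only the electrostatic force acts, so mechanical energy is conserved: ½mv² = U₁ − U₂ = kQq(1/r₁ − 1/r₂).
U₁ − U₂ = (8.99×10⁹ N·m²/C²)(2.85×10⁻⁹ C)(-1.37×10⁻⁹ C)(1/0.612 − 1/0.508) = 1.17×10⁻⁸ J.
v = √(2·1.17×10⁻⁸/0.0107) = 1.48×10⁻³ m/s.

1.48×10⁻³ m/s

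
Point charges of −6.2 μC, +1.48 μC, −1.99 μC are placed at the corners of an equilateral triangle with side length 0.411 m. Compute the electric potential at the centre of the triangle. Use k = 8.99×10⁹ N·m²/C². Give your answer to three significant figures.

-2.54×10⁵ V

Electric potential is a scalar, so the contributions from each charge add algebraically: V = Σ kqᵢ/rᵢ.
The distance from each vertex to the centroid is a/√3 = 0.237 m.
V = k[(-6.20×10⁻⁶)/(0.237) + (1.48×10⁻⁶)/(0.237) + (-1.99×10⁻⁶)/(0.237)] = -2.54×10⁵ V.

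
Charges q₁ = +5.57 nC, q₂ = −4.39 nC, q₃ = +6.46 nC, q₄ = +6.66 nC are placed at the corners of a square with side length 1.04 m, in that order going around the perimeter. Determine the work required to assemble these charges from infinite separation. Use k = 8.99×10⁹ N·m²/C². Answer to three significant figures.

2.77×10⁻⁷ J

The assembly work is the sum of pairwise potential energies, U = Σ_{i<j} kqᵢqⱼ/rᵢⱼ.
The four side pairs have separation 1.04 m and the two diagonal pairs 1.47 m.
Summing all 6 pair terms gives U = 2.77×10⁻⁷ J.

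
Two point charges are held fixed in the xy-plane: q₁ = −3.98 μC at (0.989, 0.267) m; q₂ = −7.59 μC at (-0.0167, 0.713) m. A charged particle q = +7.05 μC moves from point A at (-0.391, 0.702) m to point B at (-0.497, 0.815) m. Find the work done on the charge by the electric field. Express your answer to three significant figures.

-0.320 J

The work done by the electric force is W_field = −ΔU = −q(V_B − V_A) = q(V_A − V_B).
At A: distances to the source charges are 1.45 m, 0.374 m; V_A = Σ kqᵢ/rᵢ = -2.07×10⁵ V.
At B: distances to the source charges are 1.58 m, 0.491 m; V_B = Σ kqᵢ/rᵢ = -1.62×10⁵ V.
ΔV = V_B − V_A = 4.54×10⁴ V.
W_field = −qΔV = −(7.05×10⁻⁶ C)(4.54×10⁴ V) = -0.320 J.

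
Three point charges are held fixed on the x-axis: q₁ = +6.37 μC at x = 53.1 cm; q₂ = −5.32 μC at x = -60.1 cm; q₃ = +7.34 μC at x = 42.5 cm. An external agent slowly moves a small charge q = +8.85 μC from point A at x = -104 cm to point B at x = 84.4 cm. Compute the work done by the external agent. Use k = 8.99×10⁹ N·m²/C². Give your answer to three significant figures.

2.96 J

For quasistatic motion the external work equals the change in potential energy: W_ext = qΔV = q(V_B − V_A).
At A: distances to the source charges are 1.57 m, 0.439 m, 1.47 m; V_A = Σ kqᵢ/rᵢ = -2.75×10⁴ V.
At B: distances to the source charges are 0.313 m, 1.45 m, 0.419 m; V_B = Σ kqᵢ/rᵢ = 3.07×10⁵ V.
ΔV = V_B − V_A = 3.35×10⁵ V.
W_ext = qΔV = (8.85×10⁻⁶ C)(3.35×10⁵ V) = 2.96 J.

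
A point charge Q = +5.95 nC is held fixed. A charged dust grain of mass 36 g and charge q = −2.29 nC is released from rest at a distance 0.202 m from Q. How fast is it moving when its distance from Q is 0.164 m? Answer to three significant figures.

Only the electrostatic force acts, so mechanical energy is conserved: ½mv² = U₁ − U₂ = kQq(1/r₁ − 1/r₂).
U₁ − U₂ = (8.99×10⁹ N·m²/C²)(5.95×10⁻⁹ C)(-2.29×10⁻⁹ C)(1/0.202 − 1/0.164) = 1.41×10⁻⁷ J.
v = √(2·1.41×10⁻⁷/0.0360) = 2.79×10⁻³ m/s.

2.79×10⁻³ m/s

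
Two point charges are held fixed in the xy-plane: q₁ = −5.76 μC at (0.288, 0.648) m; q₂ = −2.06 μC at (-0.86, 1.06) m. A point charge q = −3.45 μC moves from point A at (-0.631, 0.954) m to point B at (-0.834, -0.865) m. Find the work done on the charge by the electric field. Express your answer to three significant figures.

0.310 J

The work done by the electric force is W_field = −ΔU = −q(V_B − V_A) = q(V_A − V_B).
At A: distances to the source charges are 0.969 m, 0.252 m; V_A = Σ kqᵢ/rᵢ = -1.27×10⁵ V.
At B: distances to the source charges are 1.88 m, 1.93 m; V_B = Σ kqᵢ/rᵢ = -3.71×10⁴ V.
ΔV = V_B − V_A = 8.97×10⁴ V.
W_field = −qΔV = −(-3.45×10⁻⁶ C)(8.97×10⁴ V) = 0.310 J.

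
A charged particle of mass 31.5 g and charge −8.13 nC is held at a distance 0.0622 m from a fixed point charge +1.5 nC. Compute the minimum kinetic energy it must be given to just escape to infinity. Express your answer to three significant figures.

1.76×10⁻⁶ J

To just escape, total mechanical energy must reach zero at infinity: ½mv²_min + U = 0, so ½mv²_min = −U = |kQq|/r.
|U| = |kQq|/r = (8.99×10⁹ N·m²/C²)(1.50×10⁻⁹)(8.13×10⁻⁹)/(0.0622) = 1.76×10⁻⁶ J.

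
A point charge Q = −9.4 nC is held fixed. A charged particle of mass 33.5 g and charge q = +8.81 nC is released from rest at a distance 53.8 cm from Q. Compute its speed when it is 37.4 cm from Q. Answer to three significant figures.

Only the electrostatic force acts, so mechanical energy is conserved: ½mv² = U₁ − U₂ = kQq(1/r₁ − 1/r₂).
U₁ − U₂ = (8.99×10⁹ N·m²/C²)(-9.40×10⁻⁹ C)(8.81×10⁻⁹ C)(1/0.538 − 1/0.374) = 6.07×10⁻⁷ J.
v = √(2·6.07×10⁻⁷/0.0335) = 6.02×10⁻³ m/s.

6.02×10⁻³ m/s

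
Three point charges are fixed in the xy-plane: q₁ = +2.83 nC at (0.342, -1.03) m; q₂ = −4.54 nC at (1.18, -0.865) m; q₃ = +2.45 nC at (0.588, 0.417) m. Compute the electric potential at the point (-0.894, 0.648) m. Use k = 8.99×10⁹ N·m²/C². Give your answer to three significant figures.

Electric potential is a scalar, so the contributions from each charge add algebraically: V = Σ kqᵢ/rᵢ.
Distances from the field point to each charge: r₁ = 2.08 m, r₂ = 2.57 m, r₃ = 1.50 m.
V = k[(2.83×10⁻⁹)/(2.08) + (-4.54×10⁻⁹)/(2.57) + (2.45×10⁻⁹)/(1.50)] = 11.0 V.

11.0 V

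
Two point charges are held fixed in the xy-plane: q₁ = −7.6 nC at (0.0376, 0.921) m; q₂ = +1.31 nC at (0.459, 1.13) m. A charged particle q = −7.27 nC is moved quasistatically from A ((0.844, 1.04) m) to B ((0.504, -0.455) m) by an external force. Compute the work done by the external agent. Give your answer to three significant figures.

For quasistatic motion the external work equals the change in potential energy: W_ext = qΔV = q(V_B − V_A).
At A: distances to the source charges are 0.815 m, 0.395 m; V_A = Σ kqᵢ/rᵢ = -54.0 V.
At B: distances to the source charges are 1.45 m, 1.59 m; V_B = Σ kqᵢ/rᵢ = -39.6 V.
ΔV = V_B − V_A = 14.4 V.
W_ext = qΔV = (-7.27×10⁻⁹ C)(14.4 V) = -1.05×10⁻⁷ J.

-1.05×10⁻⁷ J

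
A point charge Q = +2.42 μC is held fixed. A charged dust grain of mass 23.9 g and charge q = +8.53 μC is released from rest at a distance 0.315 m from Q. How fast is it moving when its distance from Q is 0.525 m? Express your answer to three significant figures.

Only the electrostatic force acts, so mechanical energy is conserved: ½mv² = U₁ − U₂ = kQq(1/r₁ − 1/r₂).
U₁ − U₂ = (8.99×10⁹ N·m²/C²)(2.42×10⁻⁶ C)(8.53×10⁻⁶ C)(1/0.315 − 1/0.525) = 0.236 J.
v = √(2·0.236/0.0239) = 4.44 m/s.

4.44 m/s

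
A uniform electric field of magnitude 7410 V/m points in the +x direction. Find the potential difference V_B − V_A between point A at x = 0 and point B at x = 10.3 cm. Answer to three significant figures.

In a uniform field, potential decreases in the direction of E: V_B − V_A = −E·Δx.
V_B − V_A = −(7410 V/m)(0.103 m) = -763 V.

-763 V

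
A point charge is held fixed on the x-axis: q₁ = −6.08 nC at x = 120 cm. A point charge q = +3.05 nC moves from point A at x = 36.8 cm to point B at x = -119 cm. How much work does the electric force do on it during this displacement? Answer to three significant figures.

The work done by the electric force is W_field = −ΔU = −q(V_B − V_A) = q(V_A − V_B).
At A: distance to the source charge is 0.832 m; V_A = kq₁/r = -65.7 V.
At B: distance to the source charge is 2.39 m; V_B = kq₁/r = -22.9 V.
ΔV = V_B − V_A = 42.8 V.
W_field = −qΔV = −(3.05×10⁻⁹ C)(42.8 V) = -1.31×10⁻⁷ J.

-1.31×10⁻⁷ J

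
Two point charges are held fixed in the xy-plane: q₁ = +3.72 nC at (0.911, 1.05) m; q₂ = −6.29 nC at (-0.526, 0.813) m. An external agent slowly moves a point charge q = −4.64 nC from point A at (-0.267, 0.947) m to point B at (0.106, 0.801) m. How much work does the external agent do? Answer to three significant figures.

-5.38×10⁻⁷ J

For quasistatic motion the external work equals the change in potential energy: W_ext = qΔV = q(V_B − V_A).
At A: distances to the source charges are 1.18 m, 0.292 m; V_A = Σ kqᵢ/rᵢ = -166 V.
At B: distances to the source charges are 0.843 m, 0.632 m; V_B = Σ kqᵢ/rᵢ = -49.8 V.
ΔV = V_B − V_A = 116 V.
W_ext = qΔV = (-4.64×10⁻⁹ C)(116 V) = -5.38×10⁻⁷ J.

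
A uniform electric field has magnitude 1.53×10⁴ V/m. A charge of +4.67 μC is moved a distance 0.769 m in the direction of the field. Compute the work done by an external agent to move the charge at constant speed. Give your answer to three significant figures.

-0.0549 J

The potential change for a displacement 0.769 m in the direction of the field is ΔV = −Ed = -1.18×10⁴ V.
W_ext = qΔV = -0.0549 J.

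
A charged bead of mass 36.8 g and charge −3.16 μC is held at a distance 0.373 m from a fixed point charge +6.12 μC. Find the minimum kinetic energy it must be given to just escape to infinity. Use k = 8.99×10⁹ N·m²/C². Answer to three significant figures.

To just escape, total mechanical energy must reach zero at infinity: ½mv²_min + U = 0, so ½mv²_min = −U = |kQq|/r.
|U| = |kQq|/r = (8.99×10⁹ N·m²/C²)(6.12×10⁻⁶)(3.16×10⁻⁶)/(0.373) = 0.466 J.

0.466 J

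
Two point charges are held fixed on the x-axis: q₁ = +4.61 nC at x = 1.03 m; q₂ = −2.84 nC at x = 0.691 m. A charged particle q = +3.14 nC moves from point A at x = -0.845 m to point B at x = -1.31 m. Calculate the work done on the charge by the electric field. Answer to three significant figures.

The work done by the electric force is W_field = −ΔU = −q(V_B − V_A) = q(V_A − V_B).
At A: distances to the source charges are 1.88 m, 1.54 m; V_A = Σ kqᵢ/rᵢ = 5.48 V.
At B: distances to the source charges are 2.34 m, 2.00 m; V_B = Σ kqᵢ/rᵢ = 4.95 V.
ΔV = V_B − V_A = -0.530 V.
W_field = −qΔV = −(3.14×10⁻⁹ C)(-0.530 V) = 1.66×10⁻⁹ J.

1.66×10⁻⁹ J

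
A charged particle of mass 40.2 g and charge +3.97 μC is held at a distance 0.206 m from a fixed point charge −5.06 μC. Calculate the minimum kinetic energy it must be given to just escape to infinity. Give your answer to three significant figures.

To just escape, total mechanical energy must reach zero at infinity: ½mv²_min + U = 0, so ½mv²_min = −U = |kQq|/r.
|U| = |kQq|/r = (8.99×10⁹ N·m²/C²)(5.06×10⁻⁶)(3.97×10⁻⁶)/(0.206) = 0.877 J.

0.877 J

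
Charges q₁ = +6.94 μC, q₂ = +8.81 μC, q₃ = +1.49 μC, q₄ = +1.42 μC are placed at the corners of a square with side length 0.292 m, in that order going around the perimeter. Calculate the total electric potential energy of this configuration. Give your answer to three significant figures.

The assembly work is the sum of pairwise potential energies, U = Σ_{i<j} kqᵢqⱼ/rᵢⱼ.
The four side pairs have separation 0.292 m and the two diagonal pairs 0.413 m.
Summing all 6 pair terms gives U = 3.15 J.

3.15 J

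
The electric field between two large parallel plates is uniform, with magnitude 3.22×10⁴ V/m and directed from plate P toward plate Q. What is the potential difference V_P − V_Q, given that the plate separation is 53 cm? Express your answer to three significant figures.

1.71×10⁴ V

In a uniform field, potential decreases in the direction of E: ΔV = −E·d for a displacement d parallel to E.
Going from Q to P is a displacement of 53 cm opposite to the field, so V_P − V_Q = +Ed = 1.71×10⁴ V.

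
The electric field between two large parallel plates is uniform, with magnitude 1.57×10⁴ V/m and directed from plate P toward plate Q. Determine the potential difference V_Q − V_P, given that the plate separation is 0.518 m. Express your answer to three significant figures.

In a uniform field, potential decreases in the direction of E: ΔV = −E·d for a displacement d parallel to E.
Going from P to Q is a displacement of 0.518 m along the field, so V_Q − V_P = −Ed = -8130 V.

-8130 V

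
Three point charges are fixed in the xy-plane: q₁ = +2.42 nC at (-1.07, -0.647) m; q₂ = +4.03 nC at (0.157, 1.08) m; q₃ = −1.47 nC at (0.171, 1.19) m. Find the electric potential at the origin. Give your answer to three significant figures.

The total potential is the scalar sum of each charge's contribution, V = Σ kqᵢ/rᵢ.
Distances from the field point to each charge: r₁ = 1.25 m, r₂ = 1.09 m, r₃ = 1.20 m.
V = k[(2.42×10⁻⁹)/(1.25) + (4.03×10⁻⁹)/(1.09) + (-1.47×10⁻⁹)/(1.20)] = 39.6 V.

39.6 V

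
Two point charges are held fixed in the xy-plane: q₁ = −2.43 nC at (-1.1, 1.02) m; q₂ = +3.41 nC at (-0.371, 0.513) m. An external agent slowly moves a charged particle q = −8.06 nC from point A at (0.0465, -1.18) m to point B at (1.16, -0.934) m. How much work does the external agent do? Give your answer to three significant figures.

1.24×10⁻⁸ J

For quasistatic motion the external work equals the change in potential energy: W_ext = qΔV = q(V_B − V_A).
At A: distances to the source charges are 2.48 m, 1.74 m; V_A = Σ kqᵢ/rᵢ = 8.77 V.
At B: distances to the source charges are 2.99 m, 2.11 m; V_B = Σ kqᵢ/rᵢ = 7.24 V.
ΔV = V_B − V_A = -1.53 V.
W_ext = qΔV = (-8.06×10⁻⁹ C)(-1.53 V) = 1.24×10⁻⁸ J.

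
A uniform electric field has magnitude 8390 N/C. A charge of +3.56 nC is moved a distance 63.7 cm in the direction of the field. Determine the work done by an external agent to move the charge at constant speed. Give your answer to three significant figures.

The potential change for a displacement 63.7 cm in the direction of the field is ΔV = −Ed = -5340 V.
W_ext = qΔV = -1.90×10⁻⁵ J.

-1.90×10⁻⁵ J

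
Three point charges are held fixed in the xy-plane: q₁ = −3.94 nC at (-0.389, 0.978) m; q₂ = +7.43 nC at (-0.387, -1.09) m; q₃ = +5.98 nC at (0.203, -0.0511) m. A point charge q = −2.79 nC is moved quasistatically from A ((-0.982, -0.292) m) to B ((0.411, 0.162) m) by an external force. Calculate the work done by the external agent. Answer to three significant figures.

-3.02×10⁻⁷ J

For quasistatic motion the external work equals the change in potential energy: W_ext = qΔV = q(V_B − V_A).
At A: distances to the source charges are 1.40 m, 0.995 m, 1.21 m; V_A = Σ kqᵢ/rᵢ = 86.3 V.
At B: distances to the source charges are 1.14 m, 1.48 m, 0.298 m; V_B = Σ kqᵢ/rᵢ = 195 V.
ΔV = V_B − V_A = 108 V.
W_ext = qΔV = (-2.79×10⁻⁹ C)(108 V) = -3.02×10⁻⁷ J.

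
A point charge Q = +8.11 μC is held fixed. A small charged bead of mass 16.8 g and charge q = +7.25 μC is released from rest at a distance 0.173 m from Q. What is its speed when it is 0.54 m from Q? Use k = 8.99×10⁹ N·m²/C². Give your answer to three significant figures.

Only the electrostatic force acts, so mechanical energy is conserved: ½mv² = U₁ − U₂ = kQq(1/r₁ − 1/r₂).
U₁ − U₂ = (8.99×10⁹ N·m²/C²)(8.11×10⁻⁶ C)(7.25×10⁻⁶ C)(1/0.173 − 1/0.540) = 2.08 J.
v = √(2·2.08/0.0168) = 15.7 m/s.

15.7 m/s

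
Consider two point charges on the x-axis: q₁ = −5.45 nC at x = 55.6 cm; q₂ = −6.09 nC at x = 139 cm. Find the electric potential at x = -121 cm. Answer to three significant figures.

The total potential is the scalar sum of each charge's contribution, V = Σ kqᵢ/rᵢ.
Distances from the field point to each charge: r₁ = 1.77 m, r₂ = 2.60 m.
V = k[(-5.45×10⁻⁹)/(1.77) + (-6.09×10⁻⁹)/(2.60)] = -48.8 V.

-48.8 V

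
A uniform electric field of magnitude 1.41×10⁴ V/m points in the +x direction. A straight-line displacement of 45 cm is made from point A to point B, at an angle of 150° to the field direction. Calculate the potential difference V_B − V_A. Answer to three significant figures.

Only the component of displacement along E changes the potential: ΔV = −E·d·cosθ.
ΔV = −(1.41×10⁴ V/m)(0.450 m)cos150° = 5490 V.

5490 V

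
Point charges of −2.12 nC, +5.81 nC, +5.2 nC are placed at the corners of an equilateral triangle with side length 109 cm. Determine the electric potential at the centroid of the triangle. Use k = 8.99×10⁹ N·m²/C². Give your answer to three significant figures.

127 V

Electric potential is a scalar, so the contributions from each charge add algebraically: V = Σ kqᵢ/rᵢ.
The distance from each vertex to the centroid is a/√3 = 0.629 m.
V = k[(-2.12×10⁻⁹)/(0.629) + (5.81×10⁻⁹)/(0.629) + (5.20×10⁻⁹)/(0.629)] = 127 V.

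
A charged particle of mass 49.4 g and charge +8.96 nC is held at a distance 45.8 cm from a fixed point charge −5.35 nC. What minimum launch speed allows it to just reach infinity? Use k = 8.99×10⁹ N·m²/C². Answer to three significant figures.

6.17×10⁻³ m/s

To just escape, total mechanical energy must reach zero at infinity: ½mv²_min + U = 0, so ½mv²_min = −U = |kQq|/r.
|U| = |kQq|/r = (8.99×10⁹ N·m²/C²)(5.35×10⁻⁹)(8.96×10⁻⁹)/(0.458) = 9.41×10⁻⁷ J.
v_min = √(2|U|/m) = √(2·9.41×10⁻⁷/0.0494) = 6.17×10⁻³ m/s.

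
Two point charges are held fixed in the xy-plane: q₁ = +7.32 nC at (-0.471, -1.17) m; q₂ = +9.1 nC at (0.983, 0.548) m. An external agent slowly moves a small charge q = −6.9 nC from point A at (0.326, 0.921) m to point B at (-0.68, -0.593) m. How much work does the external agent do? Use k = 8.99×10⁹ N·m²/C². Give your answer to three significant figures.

-6.97×10⁻⁸ J

For quasistatic motion the external work equals the change in potential energy: W_ext = qΔV = q(V_B − V_A).
At A: distances to the source charges are 2.24 m, 0.755 m; V_A = Σ kqᵢ/rᵢ = 138 V.
At B: distances to the source charges are 0.614 m, 2.02 m; V_B = Σ kqᵢ/rᵢ = 148 V.
ΔV = V_B − V_A = 10.1 V.
W_ext = qΔV = (-6.90×10⁻⁹ C)(10.1 V) = -6.97×10⁻⁸ J.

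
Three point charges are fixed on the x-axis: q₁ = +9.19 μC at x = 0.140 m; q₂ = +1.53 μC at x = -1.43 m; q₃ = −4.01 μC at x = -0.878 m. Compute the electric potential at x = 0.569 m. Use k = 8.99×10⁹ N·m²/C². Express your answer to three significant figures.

Electric potential is a scalar, so the contributions from each charge add algebraically: V = Σ kqᵢ/rᵢ.
Distances from the field point to each charge: r₁ = 0.429 m, r₂ = 2.00 m, r₃ = 1.45 m.
V = k[(9.19×10⁻⁶)/(0.429) + (1.53×10⁻⁶)/(2.00) + (-4.01×10⁻⁶)/(1.45)] = 1.75×10⁵ V.

1.75×10⁵ V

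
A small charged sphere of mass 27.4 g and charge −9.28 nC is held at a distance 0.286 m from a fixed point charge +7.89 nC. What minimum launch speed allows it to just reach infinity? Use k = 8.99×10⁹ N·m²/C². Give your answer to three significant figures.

0.0130 m/s

To just escape, total mechanical energy must reach zero at infinity: ½mv²_min + U = 0, so ½mv²_min = −U = |kQq|/r.
|U| = |kQq|/r = (8.99×10⁹ N·m²/C²)(7.89×10⁻⁹)(9.28×10⁻⁹)/(0.286) = 2.30×10⁻⁶ J.
v_min = √(2|U|/m) = √(2·2.30×10⁻⁶/0.0274) = 0.0130 m/s.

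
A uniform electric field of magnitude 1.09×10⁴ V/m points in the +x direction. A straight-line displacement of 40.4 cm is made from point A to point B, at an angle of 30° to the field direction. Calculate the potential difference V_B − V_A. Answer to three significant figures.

-3810 V

Only the component of displacement along E changes the potential: ΔV = −E·d·cosθ.
ΔV = −(1.09×10⁴ V/m)(0.404 m)cos30° = -3810 V.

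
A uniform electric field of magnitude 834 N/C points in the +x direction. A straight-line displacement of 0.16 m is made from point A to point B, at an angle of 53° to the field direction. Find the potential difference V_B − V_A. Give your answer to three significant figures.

Only the component of displacement along E changes the potential: ΔV = −E·d·cosθ.
ΔV = −(834 V/m)(0.160 m)cos53° = -80.3 V.

-80.3 V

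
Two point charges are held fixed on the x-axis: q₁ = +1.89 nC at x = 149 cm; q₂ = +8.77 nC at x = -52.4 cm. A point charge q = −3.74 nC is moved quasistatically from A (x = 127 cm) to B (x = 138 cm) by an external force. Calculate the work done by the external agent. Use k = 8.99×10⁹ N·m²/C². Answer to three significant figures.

For quasistatic motion the external work equals the change in potential energy: W_ext = qΔV = q(V_B − V_A).
At A: distances to the source charges are 0.220 m, 1.79 m; V_A = Σ kqᵢ/rᵢ = 121 V.
At B: distances to the source charges are 0.110 m, 1.90 m; V_B = Σ kqᵢ/rᵢ = 196 V.
ΔV = V_B − V_A = 74.7 V.
W_ext = qΔV = (-3.74×10⁻⁹ C)(74.7 V) = -2.79×10⁻⁷ J.

-2.79×10⁻⁷ J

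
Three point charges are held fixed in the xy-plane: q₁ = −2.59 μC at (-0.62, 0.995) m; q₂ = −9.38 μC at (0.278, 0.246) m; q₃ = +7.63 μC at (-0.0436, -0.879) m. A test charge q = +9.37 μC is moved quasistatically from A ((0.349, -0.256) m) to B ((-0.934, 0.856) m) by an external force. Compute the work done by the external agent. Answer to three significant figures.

-0.0646 J

For quasistatic motion the external work equals the change in potential energy: W_ext = qΔV = q(V_B − V_A).
At A: distances to the source charges are 1.58 m, 0.507 m, 0.736 m; V_A = Σ kqᵢ/rᵢ = -8.79×10⁴ V.
At B: distances to the source charges are 0.343 m, 1.36 m, 1.95 m; V_B = Σ kqᵢ/rᵢ = -9.48×10⁴ V.
ΔV = V_B − V_A = -6890 V.
W_ext = qΔV = (9.37×10⁻⁶ C)(-6890 V) = -0.0646 J.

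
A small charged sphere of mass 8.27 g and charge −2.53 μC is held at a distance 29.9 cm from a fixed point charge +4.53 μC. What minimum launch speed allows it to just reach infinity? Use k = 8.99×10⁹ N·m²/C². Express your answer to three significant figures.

9.13 m/s

To just escape, total mechanical energy must reach zero at infinity: ½mv²_min + U = 0, so ½mv²_min = −U = |kQq|/r.
|U| = |kQq|/r = (8.99×10⁹ N·m²/C²)(4.53×10⁻⁶)(2.53×10⁻⁶)/(0.299) = 0.345 J.
v_min = √(2|U|/m) = √(2·0.345/8.27×10⁻³) = 9.13 m/s.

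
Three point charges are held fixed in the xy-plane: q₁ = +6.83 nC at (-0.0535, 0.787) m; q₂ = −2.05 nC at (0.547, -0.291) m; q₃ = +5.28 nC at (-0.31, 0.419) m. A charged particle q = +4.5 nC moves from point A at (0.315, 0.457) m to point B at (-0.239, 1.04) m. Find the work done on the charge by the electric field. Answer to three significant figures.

The work done by the electric force is W_field = −ΔU = −q(V_B − V_A) = q(V_A − V_B).
At A: distances to the source charges are 0.495 m, 0.783 m, 0.626 m; V_A = Σ kqᵢ/rᵢ = 176 V.
At B: distances to the source charges are 0.314 m, 1.55 m, 0.625 m; V_B = Σ kqᵢ/rᵢ = 260 V.
ΔV = V_B − V_A = 83.3 V.
W_field = −qΔV = −(4.50×10⁻⁹ C)(83.3 V) = -3.75×10⁻⁷ J.

-3.75×10⁻⁷ J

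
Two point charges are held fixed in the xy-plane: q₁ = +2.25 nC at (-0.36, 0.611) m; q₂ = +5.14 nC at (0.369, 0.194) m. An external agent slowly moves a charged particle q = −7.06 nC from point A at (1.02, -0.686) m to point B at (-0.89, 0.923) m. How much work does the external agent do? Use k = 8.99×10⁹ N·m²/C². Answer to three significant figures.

-8.30×10⁻⁸ J

For quasistatic motion the external work equals the change in potential energy: W_ext = qΔV = q(V_B − V_A).
At A: distances to the source charges are 1.89 m, 1.09 m; V_A = Σ kqᵢ/rᵢ = 52.9 V.
At B: distances to the source charges are 0.615 m, 1.45 m; V_B = Σ kqᵢ/rᵢ = 64.7 V.
ΔV = V_B − V_A = 11.8 V.
W_ext = qΔV = (-7.06×10⁻⁹ C)(11.8 V) = -8.30×10⁻⁸ J.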